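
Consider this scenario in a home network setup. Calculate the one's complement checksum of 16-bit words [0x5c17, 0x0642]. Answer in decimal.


Given words: [0x5c17, 0x0642]
Step 1: Sum all words
Raw sum = 23575 + 1602 = 25177
One's complement = ~25177 & 0xFFFF = 40358

40358


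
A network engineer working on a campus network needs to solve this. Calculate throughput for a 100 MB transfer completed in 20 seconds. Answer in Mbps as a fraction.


Given: file = 100 MB, time = 20 s
File in Mb = 100 * 8 = 800 Mb
Throughput = 800 / 20 Mbps
Throughput = 40 Mbps

40


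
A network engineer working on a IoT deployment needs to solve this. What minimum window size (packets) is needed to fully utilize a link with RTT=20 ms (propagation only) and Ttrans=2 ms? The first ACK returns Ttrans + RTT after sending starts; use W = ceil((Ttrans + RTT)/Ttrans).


Given: Ttrans = 2 ms, RTT = 20 ms (= 2 * Tprop, Tprop = 10 ms)
Time until first ACK returns = Ttrans + RTT = 2 + 20 = 22 ms
Need W * Ttrans >= Ttrans + RTT  ->  W >= (Ttrans + RTT) / Ttrans
(Ttrans + RTT) / Ttrans = 22 / 2 = 11
W_min = ceil(11) = 11

11


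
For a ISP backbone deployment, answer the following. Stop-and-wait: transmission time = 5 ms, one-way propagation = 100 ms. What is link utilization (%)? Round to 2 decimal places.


Given: Ttrans = 5 ms, Tprop = 100 ms
RTT = 2 * Tprop = 2 * 100 = 200 ms
U = Ttrans / (Ttrans + RTT)
U = 5 / (5 + 200)
U = 5 / 205 = 0.02439
U% = 2.44%

2.44


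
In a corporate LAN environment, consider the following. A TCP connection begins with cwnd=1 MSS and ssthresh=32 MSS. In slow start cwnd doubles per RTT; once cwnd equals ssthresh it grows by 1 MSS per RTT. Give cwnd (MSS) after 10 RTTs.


RTT 0: cwnd = 1 MSS (initial)
RTT 1: cwnd = 2 MSS (slow start, doubled)
RTT 2: cwnd = 4 MSS (slow start, doubled)
RTT 3: cwnd = 8 MSS (slow start, doubled)
RTT 4: cwnd = 16 MSS (slow start, doubled)
RTT 5: cwnd = 32 MSS (slow start, doubled)
RTT 6: cwnd = 33 MSS (congestion avoidance, +1)
RTT 7: cwnd = 34 MSS (congestion avoidance, +1)
RTT 8: cwnd = 35 MSS (congestion avoidance, +1)
RTT 9: cwnd = 36 MSS (congestion avoidance, +1)
RTT 10: cwnd = 37 MSS (congestion avoidance, +1)

37


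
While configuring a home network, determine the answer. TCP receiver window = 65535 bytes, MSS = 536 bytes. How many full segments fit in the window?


Given: RWND = 65535 bytes, MSS = 536 bytes
Full segments = floor(RWND / MSS)
Full segments = floor(65535 / 536)
Full segments = floor(122.2668) = 122

122


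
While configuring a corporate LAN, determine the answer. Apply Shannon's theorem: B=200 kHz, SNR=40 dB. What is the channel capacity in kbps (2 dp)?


Given: B = 200 kHz, SNR = 40 dB
SNR linear = 10^(40/10) = 10000
1 + SNR = 10001
log2(10001) = 13.2878566418
C = 200 * 1000 * 13.2878566418 = 2657571.3284 bps
C = 2657.571328 kbps -> 2657.57 kbps (2 dp)

2657.57


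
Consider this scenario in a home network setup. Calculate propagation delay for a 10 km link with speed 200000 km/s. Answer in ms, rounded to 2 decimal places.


Given: distance = 10 km, speed = 200000 km/s
Delay = distance / speed = 10 / 200000 seconds
Delay in ms = 10 * 1000 / 200000
Delay = 0.0500 ms
Rounded to 2 dp = 0.05 ms

0.05


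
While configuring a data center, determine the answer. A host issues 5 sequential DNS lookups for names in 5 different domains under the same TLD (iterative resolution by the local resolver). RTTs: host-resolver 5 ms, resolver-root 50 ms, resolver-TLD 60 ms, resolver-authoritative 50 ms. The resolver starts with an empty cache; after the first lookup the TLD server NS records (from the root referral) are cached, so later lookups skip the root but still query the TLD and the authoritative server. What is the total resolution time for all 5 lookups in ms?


Lookup 1 (cold cache): local + root + TLD + auth = 5 + 50 + 60 + 50 = 165 ms
Lookups 2..5 (TLD NS cached -> skip root; new domain -> still ask TLD and auth): local + TLD + auth = 5 + 60 + 50 = 115 ms each
Remaining 4 lookups: 4 * 115 = 460 ms
Total = 165 + 460 = 625 ms

625


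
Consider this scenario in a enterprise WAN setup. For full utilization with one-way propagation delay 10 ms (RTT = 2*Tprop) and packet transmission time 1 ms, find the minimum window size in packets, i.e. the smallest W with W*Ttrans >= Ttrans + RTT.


Given: Ttrans = 1 ms, RTT = 20 ms (= 2 * Tprop, Tprop = 10 ms)
Time until first ACK returns = Ttrans + RTT = 1 + 20 = 21 ms
Need W * Ttrans >= Ttrans + RTT  ->  W >= (Ttrans + RTT) / Ttrans
(Ttrans + RTT) / Ttrans = 21 / 1 = 21
W_min = ceil(21) = 21

21


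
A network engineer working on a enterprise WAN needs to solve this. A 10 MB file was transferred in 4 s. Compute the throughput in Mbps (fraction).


Given: file = 10 MB, time = 4 s
File in Mb = 10 * 8 = 80 Mb
Throughput = 80 / 4 Mbps
Throughput = 20 Mbps

20


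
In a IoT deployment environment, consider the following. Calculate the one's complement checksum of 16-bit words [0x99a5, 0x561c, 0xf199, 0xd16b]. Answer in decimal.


Given words: [0x99a5, 0x561c, 0xf199, 0xd16b]
Step 1: Sum all words
Raw sum = 39333 + 22044 + 61849 + 53611 = 176837
Step 2: Fold carry: (45765 + 2) = 45767
One's complement = ~45767 & 0xFFFF = 19768

19768


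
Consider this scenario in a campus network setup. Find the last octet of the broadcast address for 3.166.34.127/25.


Given: IP = 3.166.34.127, prefix = /25
Host bits = 32 - 25 = 7
Network last octet = 127 AND mask = 0
Host part size = 2^7 - 1 = 127
Broadcast last octet = 0 OR 127 = 127

127


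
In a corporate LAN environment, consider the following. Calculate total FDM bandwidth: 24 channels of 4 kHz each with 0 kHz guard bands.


Given: 24 channels, 4 kHz each, guard = 0 kHz
Channel bandwidth = 24 * 4 = 96 kHz
Guard bands = 23 gaps * 0 kHz = 0 kHz
Total = 96 + 0 = 96 kHz

96


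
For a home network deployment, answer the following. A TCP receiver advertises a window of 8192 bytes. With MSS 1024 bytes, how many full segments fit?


Given: RWND = 8192 bytes, MSS = 1024 bytes
Full segments = floor(RWND / MSS)
Full segments = floor(8192 / 1024)
Full segments = floor(8.0) = 8

8


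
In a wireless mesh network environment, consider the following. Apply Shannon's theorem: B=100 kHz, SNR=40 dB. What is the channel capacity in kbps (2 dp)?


Given: B = 100 kHz, SNR = 40 dB
SNR linear = 10^(40/10) = 10000
1 + SNR = 10001
log2(10001) = 13.2878566418
C = 100 * 1000 * 13.2878566418 = 1328785.6642 bps
C = 1328.785664 kbps -> 1328.79 kbps (2 dp)

1328.79


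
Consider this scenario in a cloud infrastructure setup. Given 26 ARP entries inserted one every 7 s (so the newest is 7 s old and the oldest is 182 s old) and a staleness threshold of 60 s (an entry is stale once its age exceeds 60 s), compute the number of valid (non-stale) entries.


Ages are k * 182/26 s for k = 1..26 (spacing = 7.0000 s).
Entry k is valid iff k * 182/26 <= 60 iff k <= 26 * 60 / 182 = 8.5714
n_valid = floor(8.5714) = 8
(n_stale = 26 - 8 = 18)

8


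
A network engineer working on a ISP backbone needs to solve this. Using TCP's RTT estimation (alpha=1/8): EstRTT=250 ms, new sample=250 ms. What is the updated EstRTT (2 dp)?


Given: EstRTT = 250 ms, SampleRTT = 250 ms, alpha = 1/8
New EstRTT = (1 - alpha) * EstRTT + alpha * SampleRTT
(7/8) * 250 = 218.75
(1/8) * 250 = 31.25
New EstRTT = 218.75 + 31.25 = 250 ms -> 250.00 ms (2 dp)

250.00


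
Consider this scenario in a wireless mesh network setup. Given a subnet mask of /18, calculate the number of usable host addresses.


Given: subnet mask /18
Host bits = 32 - 18 = 14
Total addresses = 2^14 = 16384
Usable hosts = 16384 - 2 (network + broadcast) = 16382

16382


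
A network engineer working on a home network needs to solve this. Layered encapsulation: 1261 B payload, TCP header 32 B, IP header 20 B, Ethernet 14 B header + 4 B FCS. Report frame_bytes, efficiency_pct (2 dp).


TCP segment = 1261 + 32 = 1293 B
IP packet = 1293 + 20 = 1313 B
Ethernet frame = 1313 + 14 + 4 = 1331 B
Efficiency = app / frame = 1261 / 1331 = 0.947408 = 94.7408% -> 94.74% (2 dp)

1331, 94.74


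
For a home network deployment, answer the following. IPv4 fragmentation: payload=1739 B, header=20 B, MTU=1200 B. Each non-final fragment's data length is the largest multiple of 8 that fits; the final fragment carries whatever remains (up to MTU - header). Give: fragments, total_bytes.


Max data per non-final fragment = floor((MTU - header)/8)*8 = floor((1200 - 20)/8)*8 = floor(1180/8)*8 = 1176 B
Final fragment needs no 8-byte alignment: it can carry up to MTU - header = 1180 B
Non-final fragments needed = ceil((payload - 1180) / 1176) = ceil(559/1176) = ceil(0.4753) = 1
Number of fragments = 1 + 1 = 2
Fragment sizes (data): 1 * 1176 B + 563 B (last, 563 <= 1180 OK)
Total bytes sent = payload + n_frags * header = 1739 + 2*20 = 1739 + 40 = 1779 B

2, 1779


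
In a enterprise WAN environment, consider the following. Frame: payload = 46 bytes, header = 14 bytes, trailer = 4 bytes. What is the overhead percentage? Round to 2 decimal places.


Given: payload = 46 B, header = 14 B, trailer = 4 B
Overhead bytes = header + trailer = 14 + 4 = 18
Total frame = payload + overhead = 46 + 18 = 64
Overhead % = 18 / 64 * 100 = 28.1250% -> 28.13% (2 dp)

28.13


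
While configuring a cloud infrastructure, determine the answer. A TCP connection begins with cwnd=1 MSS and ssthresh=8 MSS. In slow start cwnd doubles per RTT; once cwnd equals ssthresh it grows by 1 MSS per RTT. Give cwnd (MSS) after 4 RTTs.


RTT 0: cwnd = 1 MSS (initial)
RTT 1: cwnd = 2 MSS (slow start, doubled)
RTT 2: cwnd = 4 MSS (slow start, doubled)
RTT 3: cwnd = 8 MSS (slow start, doubled)
RTT 4: cwnd = 9 MSS (congestion avoidance, +1)

9


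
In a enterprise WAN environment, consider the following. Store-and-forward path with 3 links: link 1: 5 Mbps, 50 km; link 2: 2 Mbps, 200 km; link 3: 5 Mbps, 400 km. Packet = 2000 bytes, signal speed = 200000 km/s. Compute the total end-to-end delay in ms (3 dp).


Packet = 2000 bytes = 16000 bits. Store-and-forward: sum (t_trans + t_prop) per link.
Link 1: t_trans = 16000/(5*10^6) s = 3.2000 ms; t_prop = 50/200000 s = 0.2500 ms; subtotal = 3.4500 ms
Link 2: t_trans = 16000/(2*10^6) s = 8.0000 ms; t_prop = 200/200000 s = 1.0000 ms; subtotal = 9.0000 ms
Link 3: t_trans = 16000/(5*10^6) s = 3.2000 ms; t_prop = 400/200000 s = 2.0000 ms; subtotal = 5.2000 ms
End-to-end = 3.4500 + 9.0000 + 5.2000 = 17.6500 ms -> 17.650 ms (3 dp)

17.650


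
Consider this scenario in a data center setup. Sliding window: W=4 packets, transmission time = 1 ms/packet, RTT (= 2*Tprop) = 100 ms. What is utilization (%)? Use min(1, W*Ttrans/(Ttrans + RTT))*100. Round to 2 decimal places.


Given: W = 4, Ttrans = 1 ms, RTT = 100 ms (= 2 * Tprop, Tprop = 50 ms)
Cycle time = Ttrans + RTT = 1 + 100 = 101 ms (first packet sent until its ACK returns)
W * Ttrans = 4 * 1 = 4 ms of sending per cycle
W * Ttrans / (Ttrans + RTT) = 4 / 101 = 0.039604
U = min(1, 0.039604) = 0.039604
U% = 3.96%

3.96


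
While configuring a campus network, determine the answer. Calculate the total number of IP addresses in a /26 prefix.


Given: CIDR prefix /26
Host bits = 32 - 26 = 6
Total addresses = 2^6 = 64

64


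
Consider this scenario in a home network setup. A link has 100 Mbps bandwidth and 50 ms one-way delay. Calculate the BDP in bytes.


Given: bandwidth = 100 Mbps, delay = 50 ms
BDP in bits = 100 * 10^6 * 50 / 1000
BDP in bits = 5000000
BDP in bytes = 5000000 / 8 = 625000

625000


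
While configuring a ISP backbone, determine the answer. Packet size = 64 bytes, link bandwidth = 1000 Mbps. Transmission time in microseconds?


Given: packet = 64 bytes, bandwidth = 1000 Mbps
Packet in bits = 64 * 8 = 512 bits
Bandwidth = 1000 * 10^6 = 1000000000 bps
Time = 512 / 1000000000 seconds
Time in us = 512 * 10^6 / 1000000000 = 0.512

0.512


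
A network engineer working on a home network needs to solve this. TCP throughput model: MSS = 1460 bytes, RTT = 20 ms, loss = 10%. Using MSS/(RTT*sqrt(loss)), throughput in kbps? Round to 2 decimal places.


Given: MSS = 1460 bytes, RTT = 20 ms, loss = 10%
RTT in seconds = 20 / 1000 = 0.02
Loss rate = 10% = 0.1
sqrt(loss) = sqrt(0.1) = 0.316227766017
Throughput (bytes/s) = 1460 / (0.02 * 0.316227766017) = 230846.2692
Throughput (kbps) = 230846.2692 * 8 / 1000 = 1846.770154 -> 1846.77 kbps (2 dp)

1846.77


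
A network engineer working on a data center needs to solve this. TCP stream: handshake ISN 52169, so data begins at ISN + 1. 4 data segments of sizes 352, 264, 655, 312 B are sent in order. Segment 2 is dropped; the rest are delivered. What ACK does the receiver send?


SYN uses sequence number 52169; first data byte = ISN + 1 = 52170.
Segment 1: SEQ = 52170, len = 352 B, covers [52170, 52521]
Segment 2: SEQ = 52522, len = 264 B, covers [52522, 52785] [LOST]
Segment 3: SEQ = 52786, len = 655 B, covers [52786, 53440]
Segment 4: SEQ = 53441, len = 312 B, covers [53441, 53752]
In-order data received: bytes [52170, 52521] (segments 1..1).
Segment 2 missing -> gap begins at byte 52522; later segments buffered out of order.
Cumulative ACK = next expected in-order byte = 52170 + 352 = 52522

52522


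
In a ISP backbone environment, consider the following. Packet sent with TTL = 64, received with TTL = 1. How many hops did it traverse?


Given: initial TTL = 64, received TTL = 1
Hops = initial TTL - received TTL
Hops = 64 - 1 = 63

63


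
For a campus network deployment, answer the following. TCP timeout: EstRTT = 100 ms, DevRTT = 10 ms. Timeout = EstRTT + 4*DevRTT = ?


Given: EstRTT = 100 ms, DevRTT = 10 ms
Timeout = EstRTT + 4 * DevRTT
4 * DevRTT = 4 * 10 = 40
Timeout = 100 + 40 = 140 ms

140


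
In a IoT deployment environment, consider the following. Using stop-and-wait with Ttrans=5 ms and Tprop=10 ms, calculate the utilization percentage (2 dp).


Given: Ttrans = 5 ms, Tprop = 10 ms
RTT = 2 * Tprop = 2 * 10 = 20 ms
U = Ttrans / (Ttrans + RTT)
U = 5 / (5 + 20)
U = 5 / 25 = 0.2
U% = 20.00%

20.00


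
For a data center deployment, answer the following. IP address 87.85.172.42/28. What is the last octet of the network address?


Given: IP = 87.85.172.42, prefix = /28
Subnet mask = 255.255.255.240
Last octet of IP: 42
Last octet of mask: 240
Network last octet = 42 AND 240 = 32

32


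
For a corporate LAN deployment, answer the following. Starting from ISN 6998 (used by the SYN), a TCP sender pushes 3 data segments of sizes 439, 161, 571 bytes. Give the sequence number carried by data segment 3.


The SYN occupies sequence number ISN = 6998, so the first data byte is ISN + 1 = 6999.
SEQ of data segment i = (ISN + 1) + sum of payload sizes of segments 1..i-1.
Segment 1: SEQ = 6999, payload = 439 bytes
Segment 2: SEQ = 7438, payload = 161 bytes
Segment 3: SEQ = 7599, payload = 571 bytes
SEQ of segment 3 = 6999 + 439 + 161 = 7599

7599


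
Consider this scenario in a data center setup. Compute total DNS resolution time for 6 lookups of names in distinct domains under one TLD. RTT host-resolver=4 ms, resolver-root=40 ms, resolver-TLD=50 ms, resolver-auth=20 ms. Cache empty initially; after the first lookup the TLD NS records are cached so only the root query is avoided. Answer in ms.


Lookup 1 (cold cache): local + root + TLD + auth = 4 + 40 + 50 + 20 = 114 ms
Lookups 2..6 (TLD NS cached -> skip root; new domain -> still ask TLD and auth): local + TLD + auth = 4 + 50 + 20 = 74 ms each
Remaining 5 lookups: 5 * 74 = 370 ms
Total = 114 + 370 = 484 ms

484


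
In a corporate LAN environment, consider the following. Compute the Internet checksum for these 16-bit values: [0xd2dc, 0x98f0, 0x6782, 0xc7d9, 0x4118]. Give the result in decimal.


Given words: [0xd2dc, 0x98f0, 0x6782, 0xc7d9, 0x4118]
Step 1: Sum all words
Raw sum = 53980 + 39152 + 26498 + 51161 + 16664 = 187455
Step 2: Fold carry: (56383 + 2) = 56385
One's complement = ~56385 & 0xFFFF = 9150

9150


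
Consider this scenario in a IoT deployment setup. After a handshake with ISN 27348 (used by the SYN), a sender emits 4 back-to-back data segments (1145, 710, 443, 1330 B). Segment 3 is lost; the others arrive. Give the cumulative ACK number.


SYN uses sequence number 27348; first data byte = ISN + 1 = 27349.
Segment 1: SEQ = 27349, len = 1145 B, covers [27349, 28493]
Segment 2: SEQ = 28494, len = 710 B, covers [28494, 29203]
Segment 3: SEQ = 29204, len = 443 B, covers [29204, 29646] [LOST]
Segment 4: SEQ = 29647, len = 1330 B, covers [29647, 30976]
In-order data received: bytes [27349, 29203] (segments 1..2).
Segment 3 missing -> gap begins at byte 29204; later segments buffered out of order.
Cumulative ACK = next expected in-order byte = 27349 + 1145 + 710 = 29204

29204


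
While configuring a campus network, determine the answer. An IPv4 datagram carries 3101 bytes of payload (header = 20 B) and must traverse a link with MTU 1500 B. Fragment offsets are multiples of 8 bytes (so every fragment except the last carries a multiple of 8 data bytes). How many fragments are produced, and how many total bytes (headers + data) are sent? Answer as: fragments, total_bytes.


Max data per non-final fragment = floor((MTU - header)/8)*8 = floor((1500 - 20)/8)*8 = floor(1480/8)*8 = 1480 B
Final fragment needs no 8-byte alignment: it can carry up to MTU - header = 1480 B
Non-final fragments needed = ceil((payload - 1480) / 1480) = ceil(1621/1480) = ceil(1.0953) = 2
Number of fragments = 2 + 1 = 3
Fragment sizes (data): 2 * 1480 B + 141 B (last, 141 <= 1480 OK)
Total bytes sent = payload + n_frags * header = 3101 + 3*20 = 3101 + 60 = 3161 B

3, 3161


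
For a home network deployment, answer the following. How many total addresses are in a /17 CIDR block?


Given: CIDR prefix /17
Host bits = 32 - 17 = 15
Total addresses = 2^15 = 32768

32768


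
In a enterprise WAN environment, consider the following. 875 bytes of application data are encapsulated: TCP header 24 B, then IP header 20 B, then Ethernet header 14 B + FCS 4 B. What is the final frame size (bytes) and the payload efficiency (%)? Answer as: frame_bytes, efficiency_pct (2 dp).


TCP segment = 875 + 24 = 899 B
IP packet = 899 + 20 = 919 B
Ethernet frame = 919 + 14 + 4 = 937 B
Efficiency = app / frame = 875 / 937 = 0.933831 = 93.3831% -> 93.38% (2 dp)

937, 93.38


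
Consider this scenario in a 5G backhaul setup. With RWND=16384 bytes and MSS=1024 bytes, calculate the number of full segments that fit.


Given: RWND = 16384 bytes, MSS = 1024 bytes
Full segments = floor(RWND / MSS)
Full segments = floor(16384 / 1024)
Full segments = floor(16.0) = 16

16


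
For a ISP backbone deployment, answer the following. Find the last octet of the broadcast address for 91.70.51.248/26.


Given: IP = 91.70.51.248, prefix = /26
Host bits = 32 - 26 = 6
Network last octet = 248 AND mask = 192
Host part size = 2^6 - 1 = 63
Broadcast last octet = 192 OR 63 = 255

255


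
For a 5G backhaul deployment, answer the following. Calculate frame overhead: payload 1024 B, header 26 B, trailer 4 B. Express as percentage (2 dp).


Given: payload = 1024 B, header = 26 B, trailer = 4 B
Overhead bytes = header + trailer = 26 + 4 = 30
Total frame = payload + overhead = 1024 + 30 = 1054
Overhead % = 30 / 1054 * 100 = 2.8463% -> 2.85% (2 dp)

2.85


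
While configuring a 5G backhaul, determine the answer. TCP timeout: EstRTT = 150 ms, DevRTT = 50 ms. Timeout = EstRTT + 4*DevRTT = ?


Given: EstRTT = 150 ms, DevRTT = 50 ms
Timeout = EstRTT + 4 * DevRTT
4 * DevRTT = 4 * 50 = 200
Timeout = 150 + 200 = 350 ms

350


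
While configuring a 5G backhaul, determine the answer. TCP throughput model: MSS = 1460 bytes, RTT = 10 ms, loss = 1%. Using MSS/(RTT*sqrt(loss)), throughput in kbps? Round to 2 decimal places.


Given: MSS = 1460 bytes, RTT = 10 ms, loss = 1%
RTT in seconds = 10 / 1000 = 0.01
Loss rate = 1% = 0.01
sqrt(loss) = sqrt(0.01) = 0.1
Throughput (bytes/s) = 1460 / (0.01 * 0.1) = 1460000.0000
Throughput (kbps) = 1460000.0000 * 8 / 1000 = 11680.000000 -> 11680.00 kbps (2 dp)

11680.00


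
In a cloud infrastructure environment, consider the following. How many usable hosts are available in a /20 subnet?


Given: subnet mask /20
Host bits = 32 - 20 = 12
Total addresses = 2^12 = 4096
Usable hosts = 4096 - 2 (network + broadcast) = 4094

4094


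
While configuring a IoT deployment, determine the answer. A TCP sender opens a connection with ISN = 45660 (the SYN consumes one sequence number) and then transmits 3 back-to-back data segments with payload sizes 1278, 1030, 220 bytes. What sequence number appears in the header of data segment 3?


The SYN occupies sequence number ISN = 45660, so the first data byte is ISN + 1 = 45661.
SEQ of data segment i = (ISN + 1) + sum of payload sizes of segments 1..i-1.
Segment 1: SEQ = 45661, payload = 1278 bytes
Segment 2: SEQ = 46939, payload = 1030 bytes
Segment 3: SEQ = 47969, payload = 220 bytes
SEQ of segment 3 = 45661 + 1278 + 1030 = 47969

47969


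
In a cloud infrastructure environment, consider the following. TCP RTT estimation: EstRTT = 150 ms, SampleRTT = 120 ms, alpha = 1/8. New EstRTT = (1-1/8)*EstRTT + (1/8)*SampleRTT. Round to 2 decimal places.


Given: EstRTT = 150 ms, SampleRTT = 120 ms, alpha = 1/8
New EstRTT = (1 - alpha) * EstRTT + alpha * SampleRTT
(7/8) * 150 = 131.25
(1/8) * 120 = 15
New EstRTT = 131.25 + 15 = 146.25 ms -> 146.25 ms (2 dp)

146.25


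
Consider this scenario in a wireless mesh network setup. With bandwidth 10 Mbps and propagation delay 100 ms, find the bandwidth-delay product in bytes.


Given: bandwidth = 10 Mbps, delay = 100 ms
BDP in bits = 10 * 10^6 * 100 / 1000
BDP in bits = 1000000
BDP in bytes = 1000000 / 8 = 125000

125000


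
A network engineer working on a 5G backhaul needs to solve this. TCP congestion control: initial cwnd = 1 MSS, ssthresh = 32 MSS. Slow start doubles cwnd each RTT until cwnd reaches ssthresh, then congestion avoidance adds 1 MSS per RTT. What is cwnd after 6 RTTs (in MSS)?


RTT 0: cwnd = 1 MSS (initial)
RTT 1: cwnd = 2 MSS (slow start, doubled)
RTT 2: cwnd = 4 MSS (slow start, doubled)
RTT 3: cwnd = 8 MSS (slow start, doubled)
RTT 4: cwnd = 16 MSS (slow start, doubled)
RTT 5: cwnd = 32 MSS (slow start, doubled)
RTT 6: cwnd = 33 MSS (congestion avoidance, +1)

33


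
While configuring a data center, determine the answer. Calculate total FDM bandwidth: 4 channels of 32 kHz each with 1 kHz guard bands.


Given: 4 channels, 32 kHz each, guard = 1 kHz
Channel bandwidth = 4 * 32 = 128 kHz
Guard bands = 3 gaps * 1 kHz = 3 kHz
Total = 128 + 3 = 131 kHz

131


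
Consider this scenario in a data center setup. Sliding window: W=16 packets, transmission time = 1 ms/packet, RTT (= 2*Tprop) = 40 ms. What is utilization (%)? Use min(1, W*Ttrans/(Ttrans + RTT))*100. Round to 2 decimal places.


Given: W = 16, Ttrans = 1 ms, RTT = 40 ms (= 2 * Tprop, Tprop = 20 ms)
Cycle time = Ttrans + RTT = 1 + 40 = 41 ms (first packet sent until its ACK returns)
W * Ttrans = 16 * 1 = 16 ms of sending per cycle
W * Ttrans / (Ttrans + RTT) = 16 / 41 = 0.390244
U = min(1, 0.390244) = 0.390244
U% = 39.02%

39.02


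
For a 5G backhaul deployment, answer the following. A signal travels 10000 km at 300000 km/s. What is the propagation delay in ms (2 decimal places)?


Given: distance = 10000 km, speed = 300000 km/s
Delay = distance / speed = 10000 / 300000 seconds
Delay in ms = 10000 * 1000 / 300000
Delay = 33.3333 ms
Rounded to 2 dp = 33.33 ms

33.33


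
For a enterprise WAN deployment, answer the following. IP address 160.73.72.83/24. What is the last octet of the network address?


Given: IP = 160.73.72.83, prefix = /24
Subnet mask = 255.255.255.0
Last octet of IP: 83
Last octet of mask: 0
Network last octet = 83 AND 0 = 0

0


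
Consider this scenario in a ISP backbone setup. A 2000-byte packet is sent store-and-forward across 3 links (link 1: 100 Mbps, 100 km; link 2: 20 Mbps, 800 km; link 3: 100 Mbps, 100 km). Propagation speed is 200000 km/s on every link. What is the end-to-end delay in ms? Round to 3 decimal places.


Packet = 2000 bytes = 16000 bits. Store-and-forward: sum (t_trans + t_prop) per link.
Link 1: t_trans = 16000/(100*10^6) s = 0.1600 ms; t_prop = 100/200000 s = 0.5000 ms; subtotal = 0.6600 ms
Link 2: t_trans = 16000/(20*10^6) s = 0.8000 ms; t_prop = 800/200000 s = 4.0000 ms; subtotal = 4.8000 ms
Link 3: t_trans = 16000/(100*10^6) s = 0.1600 ms; t_prop = 100/200000 s = 0.5000 ms; subtotal = 0.6600 ms
End-to-end = 0.6600 + 4.8000 + 0.6600 = 6.1200 ms -> 6.120 ms (3 dp)

6.120


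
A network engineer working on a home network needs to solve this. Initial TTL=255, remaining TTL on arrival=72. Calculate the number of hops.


Given: initial TTL = 255, received TTL = 72
Hops = initial TTL - received TTL
Hops = 255 - 72 = 183

183


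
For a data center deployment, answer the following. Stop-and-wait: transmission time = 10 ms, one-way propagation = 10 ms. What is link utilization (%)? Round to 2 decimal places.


Given: Ttrans = 10 ms, Tprop = 10 ms
RTT = 2 * Tprop = 2 * 10 = 20 ms
U = Ttrans / (Ttrans + RTT)
U = 10 / (10 + 20)
U = 10 / 30 = 0.333333
U% = 33.33%

33.33


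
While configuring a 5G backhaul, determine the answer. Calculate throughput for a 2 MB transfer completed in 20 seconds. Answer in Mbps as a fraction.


Given: file = 2 MB, time = 20 s
File in Mb = 2 * 8 = 16 Mb
Throughput = 16 / 20 Mbps
Throughput = 4/5 Mbps

4/5


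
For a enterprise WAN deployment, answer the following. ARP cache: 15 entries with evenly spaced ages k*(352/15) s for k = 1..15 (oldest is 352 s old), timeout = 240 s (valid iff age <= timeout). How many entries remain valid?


Ages are k * 352/15 s for k = 1..15 (spacing = 23.4667 s).
Entry k is valid iff k * 352/15 <= 240 iff k <= 15 * 240 / 352 = 10.2273
n_valid = floor(10.2273) = 10
(n_stale = 15 - 10 = 5)

10


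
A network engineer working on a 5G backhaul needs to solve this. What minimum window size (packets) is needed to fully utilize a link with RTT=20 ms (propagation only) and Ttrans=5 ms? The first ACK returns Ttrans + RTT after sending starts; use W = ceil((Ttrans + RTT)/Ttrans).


Given: Ttrans = 5 ms, RTT = 20 ms (= 2 * Tprop, Tprop = 10 ms)
Time until first ACK returns = Ttrans + RTT = 5 + 20 = 25 ms
Need W * Ttrans >= Ttrans + RTT  ->  W >= (Ttrans + RTT) / Ttrans
(Ttrans + RTT) / Ttrans = 25 / 5 = 5
W_min = ceil(5) = 5

5


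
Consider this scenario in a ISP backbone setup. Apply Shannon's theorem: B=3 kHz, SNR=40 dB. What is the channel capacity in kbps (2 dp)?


Given: B = 3 kHz, SNR = 40 dB
SNR linear = 10^(40/10) = 10000
1 + SNR = 10001
log2(10001) = 13.2878566418
C = 3 * 1000 * 13.2878566418 = 39863.5699 bps
C = 39.863570 kbps -> 39.86 kbps (2 dp)

39.86


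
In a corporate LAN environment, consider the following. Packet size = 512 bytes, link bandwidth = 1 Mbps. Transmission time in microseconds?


Given: packet = 512 bytes, bandwidth = 1 Mbps
Packet in bits = 512 * 8 = 4096 bits
Bandwidth = 1 * 10^6 = 1000000 bps
Time = 4096 / 1000000 seconds
Time in us = 4096 * 10^6 / 1000000 = 4096

4096


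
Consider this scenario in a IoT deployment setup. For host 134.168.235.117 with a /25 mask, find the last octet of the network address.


Given: IP = 134.168.235.117, prefix = /25
Subnet mask = 255.255.255.128
Last octet of IP: 117
Last octet of mask: 128
Network last octet = 117 AND 128 = 0

0


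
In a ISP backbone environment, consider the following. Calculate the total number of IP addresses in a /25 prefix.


Given: CIDR prefix /25
Host bits = 32 - 25 = 7
Total addresses = 2^7 = 128

128


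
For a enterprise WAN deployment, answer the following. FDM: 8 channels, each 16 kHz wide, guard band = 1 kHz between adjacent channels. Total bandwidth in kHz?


Given: 8 channels, 16 kHz each, guard = 1 kHz
Channel bandwidth = 8 * 16 = 128 kHz
Guard bands = 7 gaps * 1 kHz = 7 kHz
Total = 128 + 7 = 135 kHz

135


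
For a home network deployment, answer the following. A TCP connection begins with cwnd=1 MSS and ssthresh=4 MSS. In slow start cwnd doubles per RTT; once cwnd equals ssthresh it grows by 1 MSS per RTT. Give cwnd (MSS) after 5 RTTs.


RTT 0: cwnd = 1 MSS (initial)
RTT 1: cwnd = 2 MSS (slow start, doubled)
RTT 2: cwnd = 4 MSS (slow start, doubled)
RTT 3: cwnd = 5 MSS (congestion avoidance, +1)
RTT 4: cwnd = 6 MSS (congestion avoidance, +1)
RTT 5: cwnd = 7 MSS (congestion avoidance, +1)

7


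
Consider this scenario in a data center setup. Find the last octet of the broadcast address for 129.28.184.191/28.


Given: IP = 129.28.184.191, prefix = /28
Host bits = 32 - 28 = 4
Network last octet = 191 AND mask = 176
Host part size = 2^4 - 1 = 15
Broadcast last octet = 176 OR 15 = 191

191


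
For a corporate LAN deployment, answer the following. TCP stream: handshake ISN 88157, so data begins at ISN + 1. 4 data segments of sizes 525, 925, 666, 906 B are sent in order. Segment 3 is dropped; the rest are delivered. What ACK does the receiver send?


SYN uses sequence number 88157; first data byte = ISN + 1 = 88158.
Segment 1: SEQ = 88158, len = 525 B, covers [88158, 88682]
Segment 2: SEQ = 88683, len = 925 B, covers [88683, 89607]
Segment 3: SEQ = 89608, len = 666 B, covers [89608, 90273] [LOST]
Segment 4: SEQ = 90274, len = 906 B, covers [90274, 91179]
In-order data received: bytes [88158, 89607] (segments 1..2).
Segment 3 missing -> gap begins at byte 89608; later segments buffered out of order.
Cumulative ACK = next expected in-order byte = 88158 + 525 + 925 = 89608

89608


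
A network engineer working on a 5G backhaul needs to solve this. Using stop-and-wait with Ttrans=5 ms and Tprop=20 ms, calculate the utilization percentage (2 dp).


Given: Ttrans = 5 ms, Tprop = 20 ms
RTT = 2 * Tprop = 2 * 20 = 40 ms
U = Ttrans / (Ttrans + RTT)
U = 5 / (5 + 40)
U = 5 / 45 = 0.111111
U% = 11.11%

11.11


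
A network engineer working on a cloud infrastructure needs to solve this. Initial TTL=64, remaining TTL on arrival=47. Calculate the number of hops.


Given: initial TTL = 64, received TTL = 47
Hops = initial TTL - received TTL
Hops = 64 - 47 = 17

17


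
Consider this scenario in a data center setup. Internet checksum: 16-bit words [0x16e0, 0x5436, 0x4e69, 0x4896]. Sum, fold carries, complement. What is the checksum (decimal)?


Given words: [0x16e0, 0x5436, 0x4e69, 0x4896]
Step 1: Sum all words
Raw sum = 5856 + 21558 + 20073 + 18582 = 66069
Step 2: Fold carry: (533 + 1) = 534
One's complement = ~534 & 0xFFFF = 65001

65001


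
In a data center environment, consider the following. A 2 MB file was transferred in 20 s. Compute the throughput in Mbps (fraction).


Given: file = 2 MB, time = 20 s
File in Mb = 2 * 8 = 16 Mb
Throughput = 16 / 20 Mbps
Throughput = 4/5 Mbps

4/5


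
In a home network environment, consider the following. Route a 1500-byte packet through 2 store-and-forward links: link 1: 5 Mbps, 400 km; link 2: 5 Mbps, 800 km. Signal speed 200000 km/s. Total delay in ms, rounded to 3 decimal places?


Packet = 1500 bytes = 12000 bits. Store-and-forward: sum (t_trans + t_prop) per link.
Link 1: t_trans = 12000/(5*10^6) s = 2.4000 ms; t_prop = 400/200000 s = 2.0000 ms; subtotal = 4.4000 ms
Link 2: t_trans = 12000/(5*10^6) s = 2.4000 ms; t_prop = 800/200000 s = 4.0000 ms; subtotal = 6.4000 ms
End-to-end = 4.4000 + 6.4000 = 10.8000 ms -> 10.800 ms (3 dp)

10.800


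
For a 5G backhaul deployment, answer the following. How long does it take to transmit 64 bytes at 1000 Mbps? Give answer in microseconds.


Given: packet = 64 bytes, bandwidth = 1000 Mbps
Packet in bits = 64 * 8 = 512 bits
Bandwidth = 1000 * 10^6 = 1000000000 bps
Time = 512 / 1000000000 seconds
Time in us = 512 * 10^6 / 1000000000 = 0.512

0.512


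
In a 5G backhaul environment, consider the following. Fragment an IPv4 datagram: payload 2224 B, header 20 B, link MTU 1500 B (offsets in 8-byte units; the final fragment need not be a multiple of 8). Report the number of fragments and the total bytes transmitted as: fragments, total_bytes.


Max data per non-final fragment = floor((MTU - header)/8)*8 = floor((1500 - 20)/8)*8 = floor(1480/8)*8 = 1480 B
Final fragment needs no 8-byte alignment: it can carry up to MTU - header = 1480 B
Non-final fragments needed = ceil((payload - 1480) / 1480) = ceil(744/1480) = ceil(0.5027) = 1
Number of fragments = 1 + 1 = 2
Fragment sizes (data): 1 * 1480 B + 744 B (last, 744 <= 1480 OK)
Total bytes sent = payload + n_frags * header = 2224 + 2*20 = 2224 + 40 = 2264 B

2, 2264


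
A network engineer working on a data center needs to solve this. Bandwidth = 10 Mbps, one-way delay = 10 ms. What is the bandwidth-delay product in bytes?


Given: bandwidth = 10 Mbps, delay = 10 ms
BDP in bits = 10 * 10^6 * 10 / 1000
BDP in bits = 100000
BDP in bytes = 100000 / 8 = 12500

12500


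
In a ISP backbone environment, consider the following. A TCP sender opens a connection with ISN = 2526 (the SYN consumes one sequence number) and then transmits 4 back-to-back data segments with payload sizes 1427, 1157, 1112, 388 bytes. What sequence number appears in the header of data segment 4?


The SYN occupies sequence number ISN = 2526, so the first data byte is ISN + 1 = 2527.
SEQ of data segment i = (ISN + 1) + sum of payload sizes of segments 1..i-1.
Segment 1: SEQ = 2527, payload = 1427 bytes
Segment 2: SEQ = 3954, payload = 1157 bytes
Segment 3: SEQ = 5111, payload = 1112 bytes
Segment 4: SEQ = 6223, payload = 388 bytes
SEQ of segment 4 = 2527 + 1427 + 1157 + 1112 = 6223

6223


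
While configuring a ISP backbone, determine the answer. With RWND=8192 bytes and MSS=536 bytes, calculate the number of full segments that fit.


Given: RWND = 8192 bytes, MSS = 536 bytes
Full segments = floor(RWND / MSS)
Full segments = floor(8192 / 536)
Full segments = floor(15.2836) = 15

15


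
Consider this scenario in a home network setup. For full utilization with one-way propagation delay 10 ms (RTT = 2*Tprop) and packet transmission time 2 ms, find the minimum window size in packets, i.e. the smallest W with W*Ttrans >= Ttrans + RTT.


Given: Ttrans = 2 ms, RTT = 20 ms (= 2 * Tprop, Tprop = 10 ms)
Time until first ACK returns = Ttrans + RTT = 2 + 20 = 22 ms
Need W * Ttrans >= Ttrans + RTT  ->  W >= (Ttrans + RTT) / Ttrans
(Ttrans + RTT) / Ttrans = 22 / 2 = 11
W_min = ceil(11) = 11

11


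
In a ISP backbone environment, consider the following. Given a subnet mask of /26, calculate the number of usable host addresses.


Given: subnet mask /26
Host bits = 32 - 26 = 6
Total addresses = 2^6 = 64
Usable hosts = 64 - 2 (network + broadcast) = 62

62


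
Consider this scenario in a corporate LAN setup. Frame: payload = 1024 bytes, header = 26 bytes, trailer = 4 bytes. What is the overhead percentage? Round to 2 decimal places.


Given: payload = 1024 B, header = 26 B, trailer = 4 B
Overhead bytes = header + trailer = 26 + 4 = 30
Total frame = payload + overhead = 1024 + 30 = 1054
Overhead % = 30 / 1054 * 100 = 2.8463% -> 2.85% (2 dp)

2.85


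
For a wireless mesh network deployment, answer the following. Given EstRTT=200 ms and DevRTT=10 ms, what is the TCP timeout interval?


Given: EstRTT = 200 ms, DevRTT = 10 ms
Timeout = EstRTT + 4 * DevRTT
4 * DevRTT = 4 * 10 = 40
Timeout = 200 + 40 = 240 ms

240


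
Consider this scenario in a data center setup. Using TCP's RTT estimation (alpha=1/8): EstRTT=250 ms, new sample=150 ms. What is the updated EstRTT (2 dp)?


Given: EstRTT = 250 ms, SampleRTT = 150 ms, alpha = 1/8
New EstRTT = (1 - alpha) * EstRTT + alpha * SampleRTT
(7/8) * 250 = 218.75
(1/8) * 150 = 18.75
New EstRTT = 218.75 + 18.75 = 237.5 ms -> 237.50 ms (2 dp)

237.50


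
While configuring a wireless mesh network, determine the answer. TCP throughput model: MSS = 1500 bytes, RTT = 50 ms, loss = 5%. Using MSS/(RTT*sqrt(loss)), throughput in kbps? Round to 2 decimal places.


Given: MSS = 1500 bytes, RTT = 50 ms, loss = 5%
RTT in seconds = 50 / 1000 = 0.05
Loss rate = 5% = 0.05
sqrt(loss) = sqrt(0.05) = 0.223606797750
Throughput (bytes/s) = 1500 / (0.05 * 0.223606797750) = 134164.0786
Throughput (kbps) = 134164.0786 * 8 / 1000 = 1073.312629 -> 1073.31 kbps (2 dp)

1073.31


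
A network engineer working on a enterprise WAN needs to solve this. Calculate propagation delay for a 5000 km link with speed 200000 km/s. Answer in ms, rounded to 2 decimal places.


Given: distance = 5000 km, speed = 200000 km/s
Delay = distance / speed = 5000 / 200000 seconds
Delay in ms = 5000 * 1000 / 200000
Delay = 25.0000 ms
Rounded to 2 dp = 25.00 ms

25.00


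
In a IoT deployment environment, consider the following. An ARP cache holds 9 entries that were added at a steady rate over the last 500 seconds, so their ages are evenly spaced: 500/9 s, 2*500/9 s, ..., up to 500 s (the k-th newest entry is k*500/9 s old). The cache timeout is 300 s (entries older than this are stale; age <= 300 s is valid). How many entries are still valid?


Ages are k * 500/9 s for k = 1..9 (spacing = 55.5556 s).
Entry k is valid iff k * 500/9 <= 300 iff k <= 9 * 300 / 500 = 5.4000
n_valid = floor(5.4000) = 5
(n_stale = 9 - 5 = 4)

5


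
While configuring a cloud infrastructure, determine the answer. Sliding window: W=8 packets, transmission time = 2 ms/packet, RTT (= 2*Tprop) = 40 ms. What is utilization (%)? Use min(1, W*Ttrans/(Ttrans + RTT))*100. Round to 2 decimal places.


Given: W = 8, Ttrans = 2 ms, RTT = 40 ms (= 2 * Tprop, Tprop = 20 ms)
Cycle time = Ttrans + RTT = 2 + 40 = 42 ms (first packet sent until its ACK returns)
W * Ttrans = 8 * 2 = 16 ms of sending per cycle
W * Ttrans / (Ttrans + RTT) = 16 / 42 = 0.380952
U = min(1, 0.380952) = 0.380952
U% = 38.10%

38.10


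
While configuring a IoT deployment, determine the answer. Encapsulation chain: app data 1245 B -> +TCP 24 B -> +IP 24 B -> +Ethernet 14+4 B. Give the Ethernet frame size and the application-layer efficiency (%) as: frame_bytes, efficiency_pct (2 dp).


TCP segment = 1245 + 24 = 1269 B
IP packet = 1269 + 24 = 1293 B
Ethernet frame = 1293 + 14 + 4 = 1311 B
Efficiency = app / frame = 1245 / 1311 = 0.949657 = 94.9657% -> 94.97% (2 dp)

1311, 94.97


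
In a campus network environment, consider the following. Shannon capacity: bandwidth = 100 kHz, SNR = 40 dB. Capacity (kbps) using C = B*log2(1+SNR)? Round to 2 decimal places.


Given: B = 100 kHz, SNR = 40 dB
SNR linear = 10^(40/10) = 10000
1 + SNR = 10001
log2(10001) = 13.2878566418
C = 100 * 1000 * 13.2878566418 = 1328785.6642 bps
C = 1328.785664 kbps -> 1328.79 kbps (2 dp)

1328.79


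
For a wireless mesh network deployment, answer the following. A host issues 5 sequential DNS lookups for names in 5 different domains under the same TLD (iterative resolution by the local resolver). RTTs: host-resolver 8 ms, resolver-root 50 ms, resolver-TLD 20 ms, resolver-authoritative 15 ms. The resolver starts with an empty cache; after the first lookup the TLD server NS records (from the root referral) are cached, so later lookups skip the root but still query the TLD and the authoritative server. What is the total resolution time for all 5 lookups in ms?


Lookup 1 (cold cache): local + root + TLD + auth = 8 + 50 + 20 + 15 = 93 ms
Lookups 2..5 (TLD NS cached -> skip root; new domain -> still ask TLD and auth): local + TLD + auth = 8 + 20 + 15 = 43 ms each
Remaining 4 lookups: 4 * 43 = 172 ms
Total = 93 + 172 = 265 ms

265


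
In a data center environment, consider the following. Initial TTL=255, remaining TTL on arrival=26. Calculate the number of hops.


Given: initial TTL = 255, received TTL = 26
Hops = initial TTL - received TTL
Hops = 255 - 26 = 229

229


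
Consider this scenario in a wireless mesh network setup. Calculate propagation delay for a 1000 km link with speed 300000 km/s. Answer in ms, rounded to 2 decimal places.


Given: distance = 1000 km, speed = 300000 km/s
Delay = distance / speed = 1000 / 300000 seconds
Delay in ms = 1000 * 1000 / 300000
Delay = 3.3333 ms
Rounded to 2 dp = 3.33 ms

3.33


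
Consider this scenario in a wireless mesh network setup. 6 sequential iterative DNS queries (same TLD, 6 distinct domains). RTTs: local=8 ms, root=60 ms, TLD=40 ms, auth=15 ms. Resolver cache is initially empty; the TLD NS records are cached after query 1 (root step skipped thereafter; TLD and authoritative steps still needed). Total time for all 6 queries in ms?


Lookup 1 (cold cache): local + root + TLD + auth = 8 + 60 + 40 + 15 = 123 ms
Lookups 2..6 (TLD NS cached -> skip root; new domain -> still ask TLD and auth): local + TLD + auth = 8 + 40 + 15 = 63 ms each
Remaining 5 lookups: 5 * 63 = 315 ms
Total = 123 + 315 = 438 ms

438
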